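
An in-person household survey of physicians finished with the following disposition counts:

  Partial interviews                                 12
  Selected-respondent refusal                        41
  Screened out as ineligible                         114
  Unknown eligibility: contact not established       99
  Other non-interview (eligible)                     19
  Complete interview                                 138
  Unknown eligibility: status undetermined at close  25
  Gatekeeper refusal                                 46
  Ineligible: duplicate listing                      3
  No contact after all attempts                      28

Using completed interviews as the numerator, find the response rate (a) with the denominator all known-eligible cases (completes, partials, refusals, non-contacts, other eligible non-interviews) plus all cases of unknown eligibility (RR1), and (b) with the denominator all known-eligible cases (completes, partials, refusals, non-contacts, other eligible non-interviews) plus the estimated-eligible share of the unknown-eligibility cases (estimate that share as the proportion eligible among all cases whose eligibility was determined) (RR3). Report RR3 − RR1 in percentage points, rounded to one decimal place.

3.3

Refused = 46 + 41 = 87
Unknown eligibility = 99 + 25 = 124
Not eligible = 114 + 3 = 117
Top: 138
Denom: 138 + 12 + 87 + 28 + 19 + 124 = 408
RR1 = 138 / 408 = 0.3382
Eligible (known): 138 + 12 + 87 + 28 + 19 = 284
e = 284 / (284 + 117) = 284 / 401 = 0.7082
Eligible share of unknowns: 0.7082 × 124 = 87.82
Denom: 284 + 87.82 = 371.82
RR3 = 138 / 371.82 = 0.3711
Difference = 37.11 − 33.82 = 3.29 percentage points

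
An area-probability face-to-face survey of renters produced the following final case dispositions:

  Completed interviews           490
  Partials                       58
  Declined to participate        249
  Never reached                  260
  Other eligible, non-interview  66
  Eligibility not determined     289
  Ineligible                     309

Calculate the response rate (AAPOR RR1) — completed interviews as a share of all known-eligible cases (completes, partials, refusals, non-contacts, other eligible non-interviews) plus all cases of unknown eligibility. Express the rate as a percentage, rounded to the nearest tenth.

Top → 490
Denominator → 490 + 58 + 249 + 260 + 66 + 289 = 1412
RR1 = 490 / 1412 = 0.3470

34.7%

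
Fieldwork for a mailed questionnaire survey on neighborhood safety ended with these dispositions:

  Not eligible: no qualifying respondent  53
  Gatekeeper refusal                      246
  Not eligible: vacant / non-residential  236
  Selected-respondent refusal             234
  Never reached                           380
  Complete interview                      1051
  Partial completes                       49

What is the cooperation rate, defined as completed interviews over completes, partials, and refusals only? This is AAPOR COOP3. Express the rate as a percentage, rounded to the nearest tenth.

66.5%

Refusals = 246 + 234 = 480
Out of scope = 53 + 236 = 289
Top → 1051
Base → 1051 + 49 + 480 = 1580
COOP3 = 1051 / 1580 = 0.6652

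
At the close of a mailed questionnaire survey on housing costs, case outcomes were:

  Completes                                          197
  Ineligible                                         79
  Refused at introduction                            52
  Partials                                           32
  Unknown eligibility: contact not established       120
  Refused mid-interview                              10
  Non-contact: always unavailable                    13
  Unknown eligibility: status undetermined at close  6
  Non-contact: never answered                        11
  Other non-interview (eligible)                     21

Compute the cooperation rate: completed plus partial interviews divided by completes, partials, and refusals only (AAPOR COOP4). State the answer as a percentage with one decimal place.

Declined to participate = 52 + 10 = 62
No answer / not reached = 11 + 13 = 24
Eligibility not determined = 120 + 6 = 126
Num → 197 + 32 = 229
Base → 197 + 32 + 62 = 291
COOP4 = 229 / 291 = 0.7869

78.7%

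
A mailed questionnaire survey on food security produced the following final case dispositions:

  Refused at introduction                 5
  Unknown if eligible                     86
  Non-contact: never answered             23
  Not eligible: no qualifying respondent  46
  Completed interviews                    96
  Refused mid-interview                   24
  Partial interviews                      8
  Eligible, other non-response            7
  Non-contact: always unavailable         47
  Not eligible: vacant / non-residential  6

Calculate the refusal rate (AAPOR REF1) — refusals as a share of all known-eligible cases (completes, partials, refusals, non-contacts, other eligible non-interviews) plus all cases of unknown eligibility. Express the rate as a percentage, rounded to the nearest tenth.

Refusals = 5 + 24 = 29
No contact after all attempts = 23 + 47 = 70
Out of scope = 46 + 6 = 52
Numerator: 29
Base: 96 + 8 + 29 + 70 + 7 + 86 = 296
REF1 = 29 / 296 = 0.0980

9.8%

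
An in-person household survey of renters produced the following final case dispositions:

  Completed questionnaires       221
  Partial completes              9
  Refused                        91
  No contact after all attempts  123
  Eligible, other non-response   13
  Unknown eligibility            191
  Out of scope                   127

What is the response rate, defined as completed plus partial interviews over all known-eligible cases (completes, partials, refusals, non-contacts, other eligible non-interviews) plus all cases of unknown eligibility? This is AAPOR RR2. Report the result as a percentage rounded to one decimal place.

Num: 221 + 9 = 230
Denom: 221 + 9 + 91 + 123 + 13 + 191 = 648
RR2 = 230 / 648 = 0.3549

35.5%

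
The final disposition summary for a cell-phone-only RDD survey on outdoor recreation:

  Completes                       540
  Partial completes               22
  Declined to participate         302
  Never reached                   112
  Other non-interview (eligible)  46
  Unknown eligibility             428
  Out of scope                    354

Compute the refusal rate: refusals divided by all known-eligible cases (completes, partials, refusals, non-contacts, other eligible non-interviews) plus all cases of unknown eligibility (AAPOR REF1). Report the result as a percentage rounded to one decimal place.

Top: 302
Base: 540 + 22 + 302 + 112 + 46 + 428 = 1450
REF1 = 302 / 1450 = 0.2083

20.8%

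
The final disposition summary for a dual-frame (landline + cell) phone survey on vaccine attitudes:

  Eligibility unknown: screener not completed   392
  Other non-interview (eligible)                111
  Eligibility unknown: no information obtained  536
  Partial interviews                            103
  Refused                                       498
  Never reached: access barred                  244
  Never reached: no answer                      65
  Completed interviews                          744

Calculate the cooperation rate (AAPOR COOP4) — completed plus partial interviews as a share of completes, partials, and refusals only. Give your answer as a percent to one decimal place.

No contact after all attempts = 65 + 244 = 309
Unknown eligibility = 392 + 536 = 928
Top: 744 + 103 = 847
Denom: 744 + 103 + 498 = 1345
COOP4 = 847 / 1345 = 0.6297

63.0%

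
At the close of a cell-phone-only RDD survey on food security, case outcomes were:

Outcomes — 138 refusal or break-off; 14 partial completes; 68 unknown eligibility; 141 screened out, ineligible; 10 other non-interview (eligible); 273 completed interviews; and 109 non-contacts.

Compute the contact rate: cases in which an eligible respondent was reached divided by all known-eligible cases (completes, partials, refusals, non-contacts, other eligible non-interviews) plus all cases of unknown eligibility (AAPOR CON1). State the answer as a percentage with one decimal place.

71.1%

Top: 273 + 14 + 138 + 10 = 435
Denominator: 273 + 14 + 138 + 109 + 10 + 68 = 612
CON1 = 435 / 612 = 0.7108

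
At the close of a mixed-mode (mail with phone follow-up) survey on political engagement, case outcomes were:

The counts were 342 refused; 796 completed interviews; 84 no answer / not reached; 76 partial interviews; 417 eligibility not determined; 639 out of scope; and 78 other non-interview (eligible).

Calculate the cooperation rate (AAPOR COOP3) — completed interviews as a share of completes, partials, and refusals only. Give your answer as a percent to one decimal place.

Numerator = 796
Base = 796 + 76 + 342 = 1214
COOP3 = 796 / 1214 = 0.6557

65.6%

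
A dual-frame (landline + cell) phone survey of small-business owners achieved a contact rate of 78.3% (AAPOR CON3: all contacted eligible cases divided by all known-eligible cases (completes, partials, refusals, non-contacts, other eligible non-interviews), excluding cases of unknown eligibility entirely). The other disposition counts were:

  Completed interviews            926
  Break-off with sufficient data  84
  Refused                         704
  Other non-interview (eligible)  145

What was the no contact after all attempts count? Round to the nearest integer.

515

Numerator: 926 + 84 + 704 + 145 = 1859
CON3 = 1859 / D = 0.783
D = 1859 / 0.783 = 2374.2
Other denominator terms total 1859
no contact after all attempts = 2374.2 − 1859 ≈ 515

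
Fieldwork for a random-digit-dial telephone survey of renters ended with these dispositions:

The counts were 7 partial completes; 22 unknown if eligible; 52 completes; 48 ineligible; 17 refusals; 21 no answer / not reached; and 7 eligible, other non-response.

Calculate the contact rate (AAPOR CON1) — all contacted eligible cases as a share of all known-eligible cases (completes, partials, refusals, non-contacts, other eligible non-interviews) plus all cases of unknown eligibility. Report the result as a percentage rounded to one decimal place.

65.9%

Num = 52 + 7 + 17 + 7 = 83
Denom = 52 + 7 + 17 + 21 + 7 + 22 = 126
CON1 = 83 / 126 = 0.6587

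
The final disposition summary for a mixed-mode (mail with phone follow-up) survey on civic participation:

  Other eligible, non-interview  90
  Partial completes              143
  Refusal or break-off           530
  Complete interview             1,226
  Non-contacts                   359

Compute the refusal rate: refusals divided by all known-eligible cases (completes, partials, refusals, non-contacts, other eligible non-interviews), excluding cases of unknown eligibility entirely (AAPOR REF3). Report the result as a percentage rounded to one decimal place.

22.6%

Numerator → 530
Denominator → 1226 + 143 + 530 + 359 + 90 = 2348
REF3 = 530 / 2348 = 0.2257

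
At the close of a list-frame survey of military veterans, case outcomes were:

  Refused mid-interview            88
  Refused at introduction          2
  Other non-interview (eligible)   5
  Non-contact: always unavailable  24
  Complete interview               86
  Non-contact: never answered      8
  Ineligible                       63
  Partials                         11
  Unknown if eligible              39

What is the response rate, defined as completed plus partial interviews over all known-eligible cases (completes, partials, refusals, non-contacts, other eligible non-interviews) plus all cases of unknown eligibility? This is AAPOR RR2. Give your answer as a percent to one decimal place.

36.9%

Refused = 2 + 88 = 90
No contact after all attempts = 8 + 24 = 32
Top: 86 + 11 = 97
Base: 86 + 11 + 90 + 32 + 5 + 39 = 263
RR2 = 97 / 263 = 0.3688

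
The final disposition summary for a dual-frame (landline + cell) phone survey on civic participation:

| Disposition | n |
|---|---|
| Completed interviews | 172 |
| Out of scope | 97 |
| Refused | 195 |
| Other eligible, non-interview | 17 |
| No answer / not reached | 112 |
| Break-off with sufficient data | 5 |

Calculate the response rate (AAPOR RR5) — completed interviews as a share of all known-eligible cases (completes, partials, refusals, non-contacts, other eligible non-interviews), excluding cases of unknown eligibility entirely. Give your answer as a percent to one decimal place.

34.3%

Top → 172
Base → 172 + 5 + 195 + 112 + 17 = 501
RR5 = 172 / 501 = 0.3433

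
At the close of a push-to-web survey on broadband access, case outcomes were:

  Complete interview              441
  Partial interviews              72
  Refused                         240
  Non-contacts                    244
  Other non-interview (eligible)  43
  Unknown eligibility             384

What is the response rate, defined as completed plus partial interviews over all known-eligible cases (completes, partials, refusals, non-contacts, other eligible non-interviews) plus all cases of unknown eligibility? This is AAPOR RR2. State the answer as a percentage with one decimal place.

36.0%

Num → 441 + 72 = 513
Denom → 441 + 72 + 240 + 244 + 43 + 384 = 1424
RR2 = 513 / 1424 = 0.3603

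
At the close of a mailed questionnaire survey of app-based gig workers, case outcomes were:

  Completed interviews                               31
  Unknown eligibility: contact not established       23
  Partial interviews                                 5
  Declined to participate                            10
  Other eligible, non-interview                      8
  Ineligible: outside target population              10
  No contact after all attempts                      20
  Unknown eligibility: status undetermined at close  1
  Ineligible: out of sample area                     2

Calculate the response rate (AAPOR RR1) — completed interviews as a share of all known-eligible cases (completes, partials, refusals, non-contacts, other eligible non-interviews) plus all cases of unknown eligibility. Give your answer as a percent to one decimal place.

Unknown eligibility = 23 + 1 = 24
Not eligible = 10 + 2 = 12
Numerator → 31
Base → 31 + 5 + 10 + 20 + 8 + 24 = 98
RR1 = 31 / 98 = 0.3163

31.6%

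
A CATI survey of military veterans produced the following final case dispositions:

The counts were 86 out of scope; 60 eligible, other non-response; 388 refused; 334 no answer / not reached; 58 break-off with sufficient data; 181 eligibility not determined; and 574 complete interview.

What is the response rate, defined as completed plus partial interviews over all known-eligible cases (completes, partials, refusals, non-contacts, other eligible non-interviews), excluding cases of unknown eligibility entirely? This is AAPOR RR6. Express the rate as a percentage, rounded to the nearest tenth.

Num → 574 + 58 = 632
Denom → 574 + 58 + 388 + 334 + 60 = 1414
RR6 = 632 / 1414 = 0.4470

44.7%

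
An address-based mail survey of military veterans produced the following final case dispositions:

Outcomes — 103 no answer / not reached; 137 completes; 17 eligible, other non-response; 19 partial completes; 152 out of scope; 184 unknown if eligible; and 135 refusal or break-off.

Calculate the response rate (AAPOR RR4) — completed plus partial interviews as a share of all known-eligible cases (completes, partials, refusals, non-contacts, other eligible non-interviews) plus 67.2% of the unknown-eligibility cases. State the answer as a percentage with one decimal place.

Num → 137 + 19 = 156
Determined eligible → 137 + 19 + 135 + 103 + 17 = 411
e × U → 0.6720 × 184 = 123.65
Denom → 411 + 123.65 = 534.65
RR4 = 156 / 534.65 = 0.2918

29.2%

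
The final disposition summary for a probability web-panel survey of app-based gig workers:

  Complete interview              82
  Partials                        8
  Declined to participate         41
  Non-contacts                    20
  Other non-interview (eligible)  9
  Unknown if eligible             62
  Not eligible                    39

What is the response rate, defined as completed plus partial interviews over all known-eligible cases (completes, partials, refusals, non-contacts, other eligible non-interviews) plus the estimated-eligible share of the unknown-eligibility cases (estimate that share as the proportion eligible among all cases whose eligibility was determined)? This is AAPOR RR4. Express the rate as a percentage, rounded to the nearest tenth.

Numerator = 82 + 8 = 90
Known eligible = 82 + 8 + 41 + 20 + 9 = 160
e = 160 / (160 + 39) = 160 / 199 = 0.8040
Eligible share of unknowns = 0.8040 × 62 = 49.85
Base = 160 + 49.85 = 209.85
RR4 = 90 / 209.85 = 0.4289

42.9%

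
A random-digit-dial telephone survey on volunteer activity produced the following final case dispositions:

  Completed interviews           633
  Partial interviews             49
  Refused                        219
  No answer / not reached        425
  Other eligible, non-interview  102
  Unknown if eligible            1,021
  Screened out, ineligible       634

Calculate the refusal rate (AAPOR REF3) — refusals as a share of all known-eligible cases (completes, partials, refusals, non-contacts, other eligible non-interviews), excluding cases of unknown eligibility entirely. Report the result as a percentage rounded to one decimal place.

Top → 219
Base → 633 + 49 + 219 + 425 + 102 = 1428
REF3 = 219 / 1428 = 0.1534

15.3%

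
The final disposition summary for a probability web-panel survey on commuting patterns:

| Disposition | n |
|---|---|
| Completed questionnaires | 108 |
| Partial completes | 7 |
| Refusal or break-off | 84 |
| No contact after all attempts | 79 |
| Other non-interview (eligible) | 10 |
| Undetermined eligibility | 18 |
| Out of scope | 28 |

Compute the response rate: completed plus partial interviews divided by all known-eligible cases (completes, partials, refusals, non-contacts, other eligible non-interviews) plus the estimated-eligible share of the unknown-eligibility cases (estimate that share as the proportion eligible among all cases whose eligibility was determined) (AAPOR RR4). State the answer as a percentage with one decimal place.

Numerator → 108 + 7 = 115
Known eligible → 108 + 7 + 84 + 79 + 10 = 288
e = 288 / (288 + 28) = 288 / 316 = 0.9114
Eligible share of unknowns → 0.9114 × 18 = 16.41
Base → 288 + 16.41 = 304.41
RR4 = 115 / 304.41 = 0.3778

37.8%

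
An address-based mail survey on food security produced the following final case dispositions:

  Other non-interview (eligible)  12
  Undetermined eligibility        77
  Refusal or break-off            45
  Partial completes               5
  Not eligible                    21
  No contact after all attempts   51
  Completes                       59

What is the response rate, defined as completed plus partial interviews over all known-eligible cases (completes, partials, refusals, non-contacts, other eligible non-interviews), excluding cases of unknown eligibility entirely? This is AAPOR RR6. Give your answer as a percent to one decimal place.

37.2%

Num: 59 + 5 = 64
Base: 59 + 5 + 45 + 51 + 12 = 172
RR6 = 64 / 172 = 0.3721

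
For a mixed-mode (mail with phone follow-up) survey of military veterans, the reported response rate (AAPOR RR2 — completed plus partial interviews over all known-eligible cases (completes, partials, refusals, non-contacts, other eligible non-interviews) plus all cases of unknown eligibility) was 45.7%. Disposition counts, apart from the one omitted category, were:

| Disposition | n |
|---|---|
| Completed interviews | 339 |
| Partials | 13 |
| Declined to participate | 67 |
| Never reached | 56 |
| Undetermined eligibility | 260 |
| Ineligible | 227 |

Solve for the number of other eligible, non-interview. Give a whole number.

Top → 339 + 13 = 352
RR2 = 352 / D = 0.457
D = 352 / 0.457 = 770.2
Other denominator terms total 735
other eligible, non-interview = 770.2 − 735 ≈ 35

35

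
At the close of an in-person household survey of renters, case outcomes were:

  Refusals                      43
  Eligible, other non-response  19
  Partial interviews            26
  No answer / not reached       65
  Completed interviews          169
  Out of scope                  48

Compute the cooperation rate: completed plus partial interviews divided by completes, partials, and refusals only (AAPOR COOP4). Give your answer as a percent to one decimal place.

Num: 169 + 26 = 195
Denom: 169 + 26 + 43 = 238
COOP4 = 195 / 238 = 0.8193

81.9%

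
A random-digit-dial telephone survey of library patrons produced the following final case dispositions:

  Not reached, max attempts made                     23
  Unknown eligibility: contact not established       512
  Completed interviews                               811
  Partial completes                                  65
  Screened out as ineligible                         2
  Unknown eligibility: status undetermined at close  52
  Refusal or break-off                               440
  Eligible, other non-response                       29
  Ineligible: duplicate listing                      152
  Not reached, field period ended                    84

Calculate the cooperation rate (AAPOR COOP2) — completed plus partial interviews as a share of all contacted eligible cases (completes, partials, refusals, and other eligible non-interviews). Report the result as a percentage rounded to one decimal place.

65.1%

No contact after all attempts = 84 + 23 = 107
Unknown if eligible = 512 + 52 = 564
Out of scope = 2 + 152 = 154
Num: 811 + 65 = 876
Denom: 811 + 65 + 440 + 29 = 1345
COOP2 = 876 / 1345 = 0.6513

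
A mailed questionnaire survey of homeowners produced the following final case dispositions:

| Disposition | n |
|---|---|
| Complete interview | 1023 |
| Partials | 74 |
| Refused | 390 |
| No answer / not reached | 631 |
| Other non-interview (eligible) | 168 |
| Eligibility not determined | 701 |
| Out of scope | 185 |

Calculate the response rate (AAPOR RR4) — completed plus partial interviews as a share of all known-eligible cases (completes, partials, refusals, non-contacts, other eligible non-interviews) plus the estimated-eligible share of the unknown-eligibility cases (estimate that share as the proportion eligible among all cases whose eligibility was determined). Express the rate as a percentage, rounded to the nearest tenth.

Top: 1023 + 74 = 1097
Known eligible: 1023 + 74 + 390 + 631 + 168 = 2286
e = 2286 / (2286 + 185) = 2286 / 2471 = 0.9251
Eligible share of unknowns: 0.9251 × 701 = 648.50
Base: 2286 + 648.50 = 2934.50
RR4 = 1097 / 2934.50 = 0.3738

37.4%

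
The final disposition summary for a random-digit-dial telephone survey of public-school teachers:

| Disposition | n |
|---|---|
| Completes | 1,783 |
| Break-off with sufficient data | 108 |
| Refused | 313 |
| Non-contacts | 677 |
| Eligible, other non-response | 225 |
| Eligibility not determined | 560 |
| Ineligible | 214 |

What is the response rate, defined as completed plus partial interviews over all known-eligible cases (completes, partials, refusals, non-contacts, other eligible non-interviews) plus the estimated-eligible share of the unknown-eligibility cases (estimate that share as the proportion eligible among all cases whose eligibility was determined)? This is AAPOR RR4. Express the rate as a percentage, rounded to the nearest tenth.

Num → 1783 + 108 = 1891
Eligible (known) → 1783 + 108 + 313 + 677 + 225 = 3106
e = 3106 / (3106 + 214) = 3106 / 3320 = 0.9355
e × U → 0.9355 × 560 = 523.88
Denom → 3106 + 523.88 = 3629.88
RR4 = 1891 / 3629.88 = 0.5210

52.1%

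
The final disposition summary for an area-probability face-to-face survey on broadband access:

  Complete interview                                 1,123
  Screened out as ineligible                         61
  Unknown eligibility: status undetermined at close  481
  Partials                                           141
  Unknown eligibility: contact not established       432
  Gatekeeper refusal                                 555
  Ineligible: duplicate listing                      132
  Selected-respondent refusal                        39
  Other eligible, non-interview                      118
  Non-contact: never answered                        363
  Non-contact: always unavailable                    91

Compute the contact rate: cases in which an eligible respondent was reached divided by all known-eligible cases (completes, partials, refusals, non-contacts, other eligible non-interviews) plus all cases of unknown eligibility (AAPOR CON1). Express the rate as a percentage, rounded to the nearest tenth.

59.1%

Refusal or break-off = 555 + 39 = 594
Non-contacts = 363 + 91 = 454
Unknown eligibility = 432 + 481 = 913
Not eligible = 61 + 132 = 193
Num = 1123 + 141 + 594 + 118 = 1976
Denominator = 1123 + 141 + 594 + 454 + 118 + 913 = 3343
CON1 = 1976 / 3343 = 0.5911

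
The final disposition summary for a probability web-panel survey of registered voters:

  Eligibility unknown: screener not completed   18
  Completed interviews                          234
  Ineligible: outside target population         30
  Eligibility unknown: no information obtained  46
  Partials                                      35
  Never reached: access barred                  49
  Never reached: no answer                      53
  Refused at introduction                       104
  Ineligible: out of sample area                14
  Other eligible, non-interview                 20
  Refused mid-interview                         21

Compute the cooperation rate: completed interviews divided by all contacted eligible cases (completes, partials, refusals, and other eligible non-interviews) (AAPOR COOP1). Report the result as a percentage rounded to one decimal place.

Refused = 104 + 21 = 125
Non-contacts = 53 + 49 = 102
Eligibility not determined = 18 + 46 = 64
Not eligible = 30 + 14 = 44
Num: 234
Denominator: 234 + 35 + 125 + 20 = 414
COOP1 = 234 / 414 = 0.5652

56.5%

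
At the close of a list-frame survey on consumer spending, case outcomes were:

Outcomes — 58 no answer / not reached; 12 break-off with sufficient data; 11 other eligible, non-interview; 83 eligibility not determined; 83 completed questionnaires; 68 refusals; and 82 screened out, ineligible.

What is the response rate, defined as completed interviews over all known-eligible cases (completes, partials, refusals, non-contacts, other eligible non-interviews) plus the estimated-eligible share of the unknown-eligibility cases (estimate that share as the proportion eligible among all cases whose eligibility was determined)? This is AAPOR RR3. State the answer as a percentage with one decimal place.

Top → 83
Determined eligible → 83 + 12 + 68 + 58 + 11 = 232
e = 232 / (232 + 82) = 232 / 314 = 0.7389
Eligible share of unknowns → 0.7389 × 83 = 61.33
Denom → 232 + 61.33 = 293.33
RR3 = 83 / 293.33 = 0.2830

28.3%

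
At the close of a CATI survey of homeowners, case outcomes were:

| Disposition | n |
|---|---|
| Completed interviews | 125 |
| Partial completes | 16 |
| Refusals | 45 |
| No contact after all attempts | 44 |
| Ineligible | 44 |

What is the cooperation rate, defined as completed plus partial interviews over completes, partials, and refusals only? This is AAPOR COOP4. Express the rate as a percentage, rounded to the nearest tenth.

Numerator: 125 + 16 = 141
Base: 125 + 16 + 45 = 186
COOP4 = 141 / 186 = 0.7581

75.8%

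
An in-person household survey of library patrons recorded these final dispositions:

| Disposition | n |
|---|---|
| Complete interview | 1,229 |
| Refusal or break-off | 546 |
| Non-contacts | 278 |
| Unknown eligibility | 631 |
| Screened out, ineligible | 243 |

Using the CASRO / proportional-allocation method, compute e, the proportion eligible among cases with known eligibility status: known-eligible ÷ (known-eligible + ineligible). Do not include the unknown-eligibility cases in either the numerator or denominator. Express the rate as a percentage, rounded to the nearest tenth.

89.4%

Eligible (known) → 1229 + 546 + 278 = 2053
e = 2053 / (2053 + 243) = 2053 / 2296 = 0.8942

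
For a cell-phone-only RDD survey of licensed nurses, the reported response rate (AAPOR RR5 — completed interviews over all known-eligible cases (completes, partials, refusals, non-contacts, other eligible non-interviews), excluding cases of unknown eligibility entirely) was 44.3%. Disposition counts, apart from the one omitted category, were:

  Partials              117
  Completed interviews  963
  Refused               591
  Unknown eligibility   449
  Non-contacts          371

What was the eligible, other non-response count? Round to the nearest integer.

RR5 = 963 / D = 0.443
D = 963 / 0.443 = 2173.8
Remaining denominator categories sum to 2042
eligible, other non-response = 2173.8 − 2042 ≈ 132

132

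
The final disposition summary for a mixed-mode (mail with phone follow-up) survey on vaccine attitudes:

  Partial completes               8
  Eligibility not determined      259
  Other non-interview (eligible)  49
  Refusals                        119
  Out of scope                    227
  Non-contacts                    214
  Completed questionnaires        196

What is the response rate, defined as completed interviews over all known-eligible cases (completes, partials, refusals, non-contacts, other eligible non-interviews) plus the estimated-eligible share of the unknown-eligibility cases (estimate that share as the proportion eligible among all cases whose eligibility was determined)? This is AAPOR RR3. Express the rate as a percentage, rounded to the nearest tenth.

25.4%

Num: 196
Determined eligible: 196 + 8 + 119 + 214 + 49 = 586
e = 586 / (586 + 227) = 586 / 813 = 0.7208
e × U: 0.7208 × 259 = 186.69
Base: 586 + 186.69 = 772.69
RR3 = 196 / 772.69 = 0.2537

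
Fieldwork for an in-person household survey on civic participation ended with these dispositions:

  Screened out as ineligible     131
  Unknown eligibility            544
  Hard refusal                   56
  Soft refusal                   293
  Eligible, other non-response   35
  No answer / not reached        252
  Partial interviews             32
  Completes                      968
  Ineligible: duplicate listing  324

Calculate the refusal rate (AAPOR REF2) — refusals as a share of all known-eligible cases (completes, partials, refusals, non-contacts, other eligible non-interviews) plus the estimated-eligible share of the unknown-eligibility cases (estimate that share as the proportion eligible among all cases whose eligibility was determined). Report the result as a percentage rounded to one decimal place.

16.9%

Refusals = 56 + 293 = 349
Not eligible = 131 + 324 = 455
Num → 349
Known eligible → 968 + 32 + 349 + 252 + 35 = 1636
e = 1636 / (1636 + 455) = 1636 / 2091 = 0.7824
e × U → 0.7824 × 544 = 425.63
Base → 1636 + 425.63 = 2061.63
REF2 = 349 / 2061.63 = 0.1693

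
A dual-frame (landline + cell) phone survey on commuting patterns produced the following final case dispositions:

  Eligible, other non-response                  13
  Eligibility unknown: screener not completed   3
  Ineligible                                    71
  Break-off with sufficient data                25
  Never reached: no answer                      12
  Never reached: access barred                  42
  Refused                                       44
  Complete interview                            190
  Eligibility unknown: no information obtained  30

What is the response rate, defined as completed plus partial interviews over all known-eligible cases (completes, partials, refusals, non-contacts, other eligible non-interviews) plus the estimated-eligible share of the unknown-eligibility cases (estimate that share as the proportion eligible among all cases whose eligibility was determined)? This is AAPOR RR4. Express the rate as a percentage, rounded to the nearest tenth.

60.9%

Never reached = 12 + 42 = 54
Eligibility not determined = 3 + 30 = 33
Top → 190 + 25 = 215
Known eligible → 190 + 25 + 44 + 54 + 13 = 326
e = 326 / (326 + 71) = 326 / 397 = 0.8212
e × U → 0.8212 × 33 = 27.10
Denominator → 326 + 27.10 = 353.10
RR4 = 215 / 353.10 = 0.6089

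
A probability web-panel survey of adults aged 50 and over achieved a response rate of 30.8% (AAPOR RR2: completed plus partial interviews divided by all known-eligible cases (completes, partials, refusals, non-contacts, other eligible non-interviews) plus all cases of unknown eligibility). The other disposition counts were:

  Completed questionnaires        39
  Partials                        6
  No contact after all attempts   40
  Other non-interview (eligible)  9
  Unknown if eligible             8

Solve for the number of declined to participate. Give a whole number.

Top: 39 + 6 = 45
RR2 = 45 / D = 0.308
D = 45 / 0.308 = 146.1
Other denominator terms total 102
declined to participate = 146.1 − 102 ≈ 44

44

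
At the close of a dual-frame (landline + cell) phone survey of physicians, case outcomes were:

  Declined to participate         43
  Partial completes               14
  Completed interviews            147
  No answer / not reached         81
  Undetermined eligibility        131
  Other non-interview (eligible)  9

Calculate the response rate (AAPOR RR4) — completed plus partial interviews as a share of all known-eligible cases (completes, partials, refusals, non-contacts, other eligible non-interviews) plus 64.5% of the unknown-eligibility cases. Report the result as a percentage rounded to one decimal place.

Top → 147 + 14 = 161
Determined eligible → 147 + 14 + 43 + 81 + 9 = 294
Eligible share of unknowns → 0.6450 × 131 = 84.50
Denominator → 294 + 84.50 = 378.50
RR4 = 161 / 378.50 = 0.4254

42.5%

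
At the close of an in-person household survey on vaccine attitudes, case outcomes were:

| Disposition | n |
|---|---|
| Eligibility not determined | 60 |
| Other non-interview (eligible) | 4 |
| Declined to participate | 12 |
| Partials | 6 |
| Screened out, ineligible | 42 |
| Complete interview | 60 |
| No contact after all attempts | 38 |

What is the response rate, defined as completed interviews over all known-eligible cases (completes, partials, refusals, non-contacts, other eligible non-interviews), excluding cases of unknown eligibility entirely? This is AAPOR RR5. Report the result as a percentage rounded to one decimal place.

50.0%

Top: 60
Denom: 60 + 6 + 12 + 38 + 4 = 120
RR5 = 60 / 120 = 0.5000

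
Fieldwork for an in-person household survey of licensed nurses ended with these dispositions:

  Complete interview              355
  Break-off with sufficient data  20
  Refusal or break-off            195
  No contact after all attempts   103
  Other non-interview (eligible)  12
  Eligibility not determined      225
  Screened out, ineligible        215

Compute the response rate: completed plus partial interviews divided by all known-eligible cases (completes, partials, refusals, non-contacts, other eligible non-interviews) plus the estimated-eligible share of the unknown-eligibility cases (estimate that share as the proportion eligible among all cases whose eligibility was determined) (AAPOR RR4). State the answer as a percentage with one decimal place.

43.8%

Top = 355 + 20 = 375
Determined eligible = 355 + 20 + 195 + 103 + 12 = 685
e = 685 / (685 + 215) = 685 / 900 = 0.7611
Eligible share of unknowns = 0.7611 × 225 = 171.25
Base = 685 + 171.25 = 856.25
RR4 = 375 / 856.25 = 0.4380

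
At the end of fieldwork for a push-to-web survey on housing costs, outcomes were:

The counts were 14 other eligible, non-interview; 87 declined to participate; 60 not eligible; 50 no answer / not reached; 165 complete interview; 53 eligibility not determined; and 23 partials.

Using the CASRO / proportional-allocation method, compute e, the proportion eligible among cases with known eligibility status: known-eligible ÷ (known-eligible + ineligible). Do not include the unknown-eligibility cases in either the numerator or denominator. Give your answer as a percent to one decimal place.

85.0%

Eligible (known) → 165 + 23 + 87 + 50 + 14 = 339
e = 339 / (339 + 60) = 339 / 399 = 0.8496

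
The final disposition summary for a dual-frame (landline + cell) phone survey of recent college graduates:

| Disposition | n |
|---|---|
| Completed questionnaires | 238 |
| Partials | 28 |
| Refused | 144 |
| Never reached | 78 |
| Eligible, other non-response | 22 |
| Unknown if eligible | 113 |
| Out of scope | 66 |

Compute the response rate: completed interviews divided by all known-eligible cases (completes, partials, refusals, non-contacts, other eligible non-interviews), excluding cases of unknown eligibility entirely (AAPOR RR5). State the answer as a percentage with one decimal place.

Top → 238
Base → 238 + 28 + 144 + 78 + 22 = 510
RR5 = 238 / 510 = 0.4667

46.7%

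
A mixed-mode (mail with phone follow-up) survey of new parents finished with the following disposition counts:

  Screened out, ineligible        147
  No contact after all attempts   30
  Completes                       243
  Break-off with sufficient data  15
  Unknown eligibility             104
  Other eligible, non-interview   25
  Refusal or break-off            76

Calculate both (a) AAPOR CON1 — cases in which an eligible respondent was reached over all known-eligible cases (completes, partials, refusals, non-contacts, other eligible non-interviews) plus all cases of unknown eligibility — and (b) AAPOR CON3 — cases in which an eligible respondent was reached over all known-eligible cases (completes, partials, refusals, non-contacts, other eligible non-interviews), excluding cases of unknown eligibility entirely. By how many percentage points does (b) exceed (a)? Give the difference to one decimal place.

19.5

Numerator: 243 + 15 + 76 + 25 = 359
Denom: 243 + 15 + 76 + 30 + 25 + 104 = 493
CON1 = 359 / 493 = 0.7282
Denom: 243 + 15 + 76 + 30 + 25 = 389
CON3 = 359 / 389 = 0.9229
Difference = 92.29 − 72.82 = 19.47 percentage points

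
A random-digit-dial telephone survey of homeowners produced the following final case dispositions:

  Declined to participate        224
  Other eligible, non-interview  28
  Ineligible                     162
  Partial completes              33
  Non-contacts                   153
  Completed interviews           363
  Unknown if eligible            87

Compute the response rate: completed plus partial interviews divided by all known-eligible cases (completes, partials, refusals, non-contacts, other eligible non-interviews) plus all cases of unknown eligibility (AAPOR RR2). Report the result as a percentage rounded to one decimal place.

Numerator → 363 + 33 = 396
Base → 363 + 33 + 224 + 153 + 28 + 87 = 888
RR2 = 396 / 888 = 0.4459

44.6%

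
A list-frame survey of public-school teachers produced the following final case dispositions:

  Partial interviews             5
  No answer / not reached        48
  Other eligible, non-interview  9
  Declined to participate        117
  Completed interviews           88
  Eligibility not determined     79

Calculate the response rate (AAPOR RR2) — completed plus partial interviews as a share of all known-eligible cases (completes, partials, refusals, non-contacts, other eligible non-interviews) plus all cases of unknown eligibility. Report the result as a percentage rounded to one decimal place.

Numerator → 88 + 5 = 93
Denom → 88 + 5 + 117 + 48 + 9 + 79 = 346
RR2 = 93 / 346 = 0.2688

26.9%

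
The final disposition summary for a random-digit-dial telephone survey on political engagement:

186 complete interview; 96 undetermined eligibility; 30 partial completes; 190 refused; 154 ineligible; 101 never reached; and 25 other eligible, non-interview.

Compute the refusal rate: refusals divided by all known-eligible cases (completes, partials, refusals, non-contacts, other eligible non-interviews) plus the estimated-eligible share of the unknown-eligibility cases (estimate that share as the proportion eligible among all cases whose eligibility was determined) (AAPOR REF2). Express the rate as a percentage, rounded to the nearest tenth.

31.3%

Numerator → 190
Eligible (known) → 186 + 30 + 190 + 101 + 25 = 532
e = 532 / (532 + 154) = 532 / 686 = 0.7755
e × U → 0.7755 × 96 = 74.45
Denominator → 532 + 74.45 = 606.45
REF2 = 190 / 606.45 = 0.3133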